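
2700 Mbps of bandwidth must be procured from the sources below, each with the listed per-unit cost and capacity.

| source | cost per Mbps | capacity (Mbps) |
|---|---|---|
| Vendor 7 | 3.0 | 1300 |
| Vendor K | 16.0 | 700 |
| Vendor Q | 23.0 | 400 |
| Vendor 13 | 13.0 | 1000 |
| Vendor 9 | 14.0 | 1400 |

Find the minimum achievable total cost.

Cheapest first:
Vendor 7 (3.0): use full 1300 ; 1400 Mbps to go.
Take 1000 from Vendor 13 at 13.0 ; need 400 more.
Take 400 from Vendor 9 at 14.0 to finish.
Vendor K, Vendor Q: unused.
Cost = 1300×3.0 + 1000×13.0 + 400×14.0 = 22500.

22500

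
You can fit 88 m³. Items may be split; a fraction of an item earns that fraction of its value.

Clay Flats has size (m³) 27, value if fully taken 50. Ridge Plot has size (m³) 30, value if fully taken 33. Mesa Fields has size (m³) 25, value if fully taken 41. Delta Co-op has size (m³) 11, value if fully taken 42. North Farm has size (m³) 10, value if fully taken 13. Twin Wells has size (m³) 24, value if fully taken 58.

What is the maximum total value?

192.3

Sort by value density: Delta Co-op 42/11≈3.82, Twin Wells 58/24≈2.42, Clay Flats 50/27≈1.85, Mesa Fields 41/25≈1.64, North Farm 13/10≈1.3, Ridge Plot 33/30≈1.1.
Take all of Delta Co-op (11 m³, value 42) → 77 m³ left.
Take all of Twin Wells (24 m³, value 58) → 53 m³ left.
Clay Flats: take in full, 27 m³ for value 50 → 26 left.
Take all of Mesa Fields (25 m³, value 41) → 1 m³ left.
1 m³ left: a 1/10 share of North Farm gives 13×1/10 = 1.3.
Total value = 192.3.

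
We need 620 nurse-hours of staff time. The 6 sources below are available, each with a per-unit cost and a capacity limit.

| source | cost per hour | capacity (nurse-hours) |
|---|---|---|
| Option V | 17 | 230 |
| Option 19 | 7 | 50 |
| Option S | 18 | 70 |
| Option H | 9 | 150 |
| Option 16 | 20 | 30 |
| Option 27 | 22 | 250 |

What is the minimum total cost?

Use sources in increasing cost order.
Option 19 (7): use full 50 → 570 nurse-hours to go.
Option H at 9: take all 150 nurse-hours → 420 still needed.
Option V (17): use full 230 → 190 nurse-hours to go.
Option S at 18: take all 70 nurse-hours → 120 still needed.
Option 16 (20): use full 30 → 90 nurse-hours to go.
Option 27 at 22: take 90 of its 250 → requirement met.
Cost = 50×7 + 150×9 + 230×17 + 70×18 + 30×20 + 90×22 = 9450.

9450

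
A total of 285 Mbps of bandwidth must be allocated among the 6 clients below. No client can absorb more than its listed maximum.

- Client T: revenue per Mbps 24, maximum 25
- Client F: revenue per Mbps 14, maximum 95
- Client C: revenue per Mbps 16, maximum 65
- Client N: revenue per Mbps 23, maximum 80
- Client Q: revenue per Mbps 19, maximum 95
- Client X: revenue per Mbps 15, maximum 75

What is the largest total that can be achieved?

5585

Rank by revenue per Mbps: Client T 24 > Client N 23 > Client Q 19 > Client C 16 > Client X 15 > Client F 14.
Client T takes 25 to reach its cap of 25 — 260 left.
Give Client N 80 to hit its cap of 80 — 180 left.
Give Client Q 95 to hit its cap of 95 — 85 left.
Client C takes 65 to reach its cap of 65 — 20 left.
Only 20 left; Client X takes them to reach 20.
Total = 24×25 + 16×65 + 23×80 + 19×95 + 15×20 = 5585.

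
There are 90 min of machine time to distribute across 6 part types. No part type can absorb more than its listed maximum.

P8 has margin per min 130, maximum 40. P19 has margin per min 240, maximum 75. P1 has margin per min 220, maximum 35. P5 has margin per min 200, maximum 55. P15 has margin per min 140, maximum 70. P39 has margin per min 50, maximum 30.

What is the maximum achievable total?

21300

Highest margin per min first: P19 240 > P1 220 > P5 200 > P15 140 > P8 130 > P39 50.
P19: +75 to 75 (cap) ; 15 left.
P1 has room for 35 but only 15 remain, so it gets 15.
Total = 240×75 + 220×15 = 21300.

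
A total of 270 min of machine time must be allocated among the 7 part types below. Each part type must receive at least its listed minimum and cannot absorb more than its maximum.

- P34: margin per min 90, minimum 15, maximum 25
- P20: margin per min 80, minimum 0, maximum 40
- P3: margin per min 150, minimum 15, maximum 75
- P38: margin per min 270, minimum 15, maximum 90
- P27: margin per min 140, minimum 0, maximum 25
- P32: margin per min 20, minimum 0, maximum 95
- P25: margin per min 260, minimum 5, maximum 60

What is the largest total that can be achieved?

56450

Meeting every minimum uses 15+0+15+15+0+0+5 = 50 min, leaving 220.
Highest margin per min first: P38 270 > P25 260 > P3 150 > P27 140 > P34 90 > P20 80 > P32 20.
Give P38 75 more to hit its cap of 90 → 145 left.
P25: +55 to 60 (cap) → 90 left.
Give P3 60 more to hit its cap of 75 → 30 left.
P27: +25 to 25 (cap) → 5 left.
Only 5 left; P34 takes them to reach 20.
Total = 90×20 + 150×75 + 270×90 + 140×25 + 260×60 = 56450.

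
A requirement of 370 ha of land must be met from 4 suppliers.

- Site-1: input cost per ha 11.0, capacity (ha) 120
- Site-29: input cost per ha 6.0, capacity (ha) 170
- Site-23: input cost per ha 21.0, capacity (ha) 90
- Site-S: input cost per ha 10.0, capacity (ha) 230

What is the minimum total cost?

3020

Fill from the cheapest supplier first.
Site-29 (6.0): use full 170 — 200 ha to go.
Take 200 from Site-S at 10.0 to finish.
Site-1, Site-23: unused.
Cost = 170×6.0 + 200×10.0 = 3020.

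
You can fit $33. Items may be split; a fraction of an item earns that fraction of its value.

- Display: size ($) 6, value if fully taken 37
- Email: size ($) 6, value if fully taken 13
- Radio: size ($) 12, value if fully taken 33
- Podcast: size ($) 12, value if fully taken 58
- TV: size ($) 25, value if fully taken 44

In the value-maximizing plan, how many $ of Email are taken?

Sort by value density: Display 37/6≈6.17, Podcast 58/12≈4.83, Radio 33/12≈2.75, Email 13/6≈2.17, TV 44/25≈1.76.
All 6 $ of Display fit (value 37) — 27 remain.
All 12 $ of Podcast fit (value 58) — 15 remain.
Radio: take in full, 12 $ for value 33 — 3 left.
Fill the last 3 $ with part of Email: 3/6 of it earns 6.5.

3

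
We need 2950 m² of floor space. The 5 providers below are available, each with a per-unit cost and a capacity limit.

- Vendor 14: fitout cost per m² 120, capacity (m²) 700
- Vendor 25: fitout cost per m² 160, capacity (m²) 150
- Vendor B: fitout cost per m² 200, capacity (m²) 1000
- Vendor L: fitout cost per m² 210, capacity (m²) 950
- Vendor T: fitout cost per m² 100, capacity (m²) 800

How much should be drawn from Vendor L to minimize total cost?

300

Fill from the cheapest provider first.
Vendor T at 100: take all 800 m² ; 2150 still needed.
Vendor 14 at 120: take all 700 m² ; 1450 still needed.
Vendor 25 (160): use full 150 ; 1300 m² to go.
Take 1000 from Vendor B at 200 ; need 300 more.
Take 300 from Vendor L at 210 to finish.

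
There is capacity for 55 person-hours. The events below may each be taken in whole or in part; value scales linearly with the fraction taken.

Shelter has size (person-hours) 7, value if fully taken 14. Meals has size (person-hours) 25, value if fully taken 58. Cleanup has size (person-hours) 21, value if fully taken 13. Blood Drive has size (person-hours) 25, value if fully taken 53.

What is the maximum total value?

121

Rank by value-to-size ratio: Meals 58/25≈2.32, Blood Drive 53/25≈2.12, Shelter 14/7≈2, Cleanup 13/21≈0.619.
All 25 person-hours of Meals fit (value 58) — 30 remain.
Take all of Blood Drive (25 person-hours, value 53) — 5 person-hours left.
Only 5 person-hours remain; take 5/7 of Shelter for value 14×5/7 = 10.
Total value = 121.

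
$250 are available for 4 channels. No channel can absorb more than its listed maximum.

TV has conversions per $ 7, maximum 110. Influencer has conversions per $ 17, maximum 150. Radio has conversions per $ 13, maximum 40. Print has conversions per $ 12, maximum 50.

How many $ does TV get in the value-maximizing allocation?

Rank by conversions per $: Influencer 17 > Radio 13 > Print 12 > TV 7.
Give Influencer 150 to hit its cap of 150 — 100 left.
Radio takes 40 to reach its cap of 40 — 60 left.
Print takes 50 to reach its cap of 50 — 10 left.
TV: +10 (room for 110) → 10. Pool exhausted.

10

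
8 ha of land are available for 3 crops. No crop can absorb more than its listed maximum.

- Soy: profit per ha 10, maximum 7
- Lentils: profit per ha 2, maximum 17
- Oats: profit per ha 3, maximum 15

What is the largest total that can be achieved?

73

Rank by profit per ha: Soy 10 > Oats 3 > Lentils 2.
Soy takes 7 to reach its cap of 7 ; 1 left.
Oats has room for 15 but only 1 remain, so it gets 1.
Total = 10×7 + 3×1 = 73.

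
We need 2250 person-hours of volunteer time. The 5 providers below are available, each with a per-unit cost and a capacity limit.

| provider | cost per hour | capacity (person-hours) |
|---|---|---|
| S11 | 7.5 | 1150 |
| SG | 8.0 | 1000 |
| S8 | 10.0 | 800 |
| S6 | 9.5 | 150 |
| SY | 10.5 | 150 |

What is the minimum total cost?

Use providers in increasing cost order.
S11 (7.5): use full 1150 — 1100 person-hours to go.
SG (8.0): use full 1000 — 100 person-hours to go.
S6 at 9.5: take 100 of its 150 — requirement met.
S8, SY: unused.
Cost = 1150×7.5 + 1000×8.0 + 100×9.5 = 17575.

17575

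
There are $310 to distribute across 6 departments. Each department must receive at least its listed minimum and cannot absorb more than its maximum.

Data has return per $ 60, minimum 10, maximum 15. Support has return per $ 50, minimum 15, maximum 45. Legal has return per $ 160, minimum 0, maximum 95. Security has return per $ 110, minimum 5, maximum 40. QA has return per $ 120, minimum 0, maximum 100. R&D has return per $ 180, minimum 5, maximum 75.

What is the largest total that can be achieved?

43700

Meeting every minimum uses 10+15+0+5+0+5 = 35 $, leaving 275.
Highest return per $ first: R&D 180 > Legal 160 > QA 120 > Security 110 > Data 60 > Support 50.
R&D takes 70 more to reach its cap of 75 ; 205 left.
Give Legal 95 more to hit its cap of 95 ; 110 left.
QA takes 100 more to reach its cap of 100 ; 10 left.
Security has room for 35 more but only 10 remain, so it gets 15.
Total = 60×10 + 50×15 + 160×95 + 110×15 + 120×100 + 180×75 = 43700.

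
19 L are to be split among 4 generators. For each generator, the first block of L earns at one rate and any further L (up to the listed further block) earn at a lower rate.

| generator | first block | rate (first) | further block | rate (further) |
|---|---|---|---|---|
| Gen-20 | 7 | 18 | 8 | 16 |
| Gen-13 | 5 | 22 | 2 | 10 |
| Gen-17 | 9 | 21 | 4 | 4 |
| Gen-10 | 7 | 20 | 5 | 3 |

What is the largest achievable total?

399

Order all 8 blocks by rate: Gen-13/T1 22 > Gen-17/T1 21 > Gen-10/T1 20 > Gen-20/T1 18 > Gen-20/T2 16 > Gen-13/T2 10 > Gen-17/T2 4 > Gen-10/T2 3.
Fill Gen-13 T1 block (5 at 22) ; 14 left.
Gen-17 T1 at 21: fill all 9 ; 5 left.
Gen-10 T1 at 20: only 5 left, fill 5.
Total = 22×5 + 21×9 + 20×5 = 399.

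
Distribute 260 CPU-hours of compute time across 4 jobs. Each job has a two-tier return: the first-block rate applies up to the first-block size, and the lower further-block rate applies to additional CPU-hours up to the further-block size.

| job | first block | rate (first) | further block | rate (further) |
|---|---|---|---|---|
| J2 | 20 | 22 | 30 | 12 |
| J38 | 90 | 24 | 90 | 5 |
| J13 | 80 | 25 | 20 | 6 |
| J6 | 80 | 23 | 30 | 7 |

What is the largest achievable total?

6220

Treat each block as its own option and order by rate: J13/T1 25 > J38/T1 24 > J6/T1 23 > J2/T1 22 > J2/T2 12 > J6/T2 7 > J13/T2 6 > J38/T2 5.
J13/T1 (25): +80 ; 180 left.
J38/T1 (24): +90 ; 90 left.
J6/T1 (23): +80 ; 10 left.
J2/T1: +10 of 20 at 22; pool empty.
Total = 25×80 + 24×90 + 23×80 + 22×10 = 6220.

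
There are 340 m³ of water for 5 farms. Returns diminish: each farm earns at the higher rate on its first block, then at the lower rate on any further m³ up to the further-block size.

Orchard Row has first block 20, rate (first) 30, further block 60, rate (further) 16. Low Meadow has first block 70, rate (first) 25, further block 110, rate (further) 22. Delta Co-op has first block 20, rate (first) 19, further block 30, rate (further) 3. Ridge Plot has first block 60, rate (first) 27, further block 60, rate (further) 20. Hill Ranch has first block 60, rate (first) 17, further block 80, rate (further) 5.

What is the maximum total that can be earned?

Treat each block as its own option and order by rate: Orchard Row/tier1 30 > Ridge Plot/tier1 27 > Low Meadow/tier1 25 > Low Meadow/tier2 22 > Ridge Plot/tier2 20 > Delta Co-op/tier1 19 > Hill Ranch/tier1 17 > Orchard Row/tier2 16 > Hill Ranch/tier2 5 > Delta Co-op/tier2 3.
Fill Orchard Row tier1 block (20 at 30) ; 320 left.
Fill Ridge Plot tier1 block (60 at 27) ; 260 left.
Low Meadow tier1 at 25: fill all 70 ; 190 left.
Low Meadow/tier2 (22): +110 ; 80 left.
Fill Ridge Plot tier2 block (60 at 20) ; 20 left.
Fill Delta Co-op tier1 block (20 at 19) ; 0 left.
Total = 30×20 + 27×60 + 25×70 + 22×110 + 20×60 + 19×20 = 7970.

7970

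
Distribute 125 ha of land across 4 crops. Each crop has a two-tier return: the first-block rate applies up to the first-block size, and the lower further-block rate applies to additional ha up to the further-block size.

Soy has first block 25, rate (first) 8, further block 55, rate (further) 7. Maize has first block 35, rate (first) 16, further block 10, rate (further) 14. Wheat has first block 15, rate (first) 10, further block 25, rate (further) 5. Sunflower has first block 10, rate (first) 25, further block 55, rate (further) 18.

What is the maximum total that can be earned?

2090

Treat each block as its own option and order by rate: Sunflower/tier1 25 > Sunflower/tier2 18 > Maize/tier1 16 > Maize/tier2 14 > Wheat/tier1 10 > Soy/tier1 8 > Soy/tier2 7 > Wheat/tier2 5.
Sunflower tier1 at 25: fill all 10 ; 115 left.
Sunflower tier2 at 18: fill all 55 ; 60 left.
Maize/tier1 (16): +35 ; 25 left.
Maize/tier2 (14): +10 ; 15 left.
Wheat/tier1 (10): +15 ; 0 left.
Total = 25×10 + 18×55 + 16×35 + 14×10 + 10×15 = 2090.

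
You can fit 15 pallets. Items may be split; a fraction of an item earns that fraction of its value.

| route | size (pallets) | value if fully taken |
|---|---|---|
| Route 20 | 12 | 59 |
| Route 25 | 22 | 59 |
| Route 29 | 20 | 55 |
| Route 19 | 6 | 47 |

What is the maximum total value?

91.25

Best value per unit of size first: Route 19 47/6≈7.83, Route 20 59/12≈4.92, Route 29 55/20≈2.75, Route 25 59/22≈2.68.
Take all of Route 19 (6 pallets, value 47) → 9 pallets left.
Only 9 pallets remain; take 9/12 of Route 20 for value 59×9/12 = 44.25.
Total value = 91.25.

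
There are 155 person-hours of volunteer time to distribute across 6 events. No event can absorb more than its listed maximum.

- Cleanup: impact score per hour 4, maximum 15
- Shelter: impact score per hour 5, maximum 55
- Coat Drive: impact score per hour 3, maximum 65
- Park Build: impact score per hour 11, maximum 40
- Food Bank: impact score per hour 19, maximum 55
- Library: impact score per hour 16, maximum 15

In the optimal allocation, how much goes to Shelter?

Rank by impact score per hour: Food Bank 19 > Library 16 > Park Build 11 > Shelter 5 > Cleanup 4 > Coat Drive 3.
Give Food Bank 55 to hit its cap of 55 → 100 left.
Give Library 15 to hit its cap of 15 → 85 left.
Park Build takes 40 to reach its cap of 40 → 45 left.
Shelter has room for 55 but only 45 remain, so it gets 45.

45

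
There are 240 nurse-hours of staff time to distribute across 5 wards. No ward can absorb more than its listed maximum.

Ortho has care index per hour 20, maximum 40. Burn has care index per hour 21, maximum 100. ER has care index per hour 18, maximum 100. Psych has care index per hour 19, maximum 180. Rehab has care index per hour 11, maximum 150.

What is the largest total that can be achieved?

4800

Order the wards by care index per hour: Burn 21 > Ortho 20 > Psych 19 > ER 18 > Rehab 11.
Burn takes 100 to reach its cap of 100 → 140 left.
Ortho takes 40 to reach its cap of 40 → 100 left.
Only 100 left; Psych takes them to reach 100.
Total = 20×40 + 21×100 + 19×100 = 4800.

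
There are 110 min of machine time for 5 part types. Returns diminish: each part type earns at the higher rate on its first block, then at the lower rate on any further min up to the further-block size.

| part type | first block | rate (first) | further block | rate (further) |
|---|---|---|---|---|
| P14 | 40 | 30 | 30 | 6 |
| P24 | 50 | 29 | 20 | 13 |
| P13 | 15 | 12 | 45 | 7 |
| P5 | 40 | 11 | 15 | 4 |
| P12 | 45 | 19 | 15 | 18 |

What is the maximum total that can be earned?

Order all 10 blocks by rate: P14/tier1 30 > P24/tier1 29 > P12/tier1 19 > P12/tier2 18 > P24/tier2 13 > P13/tier1 12 > P5/tier1 11 > P13/tier2 7 > P14/tier2 6 > P5/tier2 4.
P14 tier1 at 30: fill all 40 → 70 left.
P24 tier1 at 29: fill all 50 → 20 left.
20 remain; put them into P12 tier1 at 19.
Total = 30×40 + 29×50 + 19×20 = 3030.

3030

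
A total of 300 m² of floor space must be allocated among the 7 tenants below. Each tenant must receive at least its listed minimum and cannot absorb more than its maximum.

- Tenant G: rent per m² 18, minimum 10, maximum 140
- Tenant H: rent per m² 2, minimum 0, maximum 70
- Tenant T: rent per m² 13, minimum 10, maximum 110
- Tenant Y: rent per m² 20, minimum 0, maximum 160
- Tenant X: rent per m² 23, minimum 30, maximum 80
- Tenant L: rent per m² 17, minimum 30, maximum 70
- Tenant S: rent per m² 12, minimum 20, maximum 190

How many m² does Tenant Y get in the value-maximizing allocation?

Meeting every minimum uses 10+0+10+0+30+30+20 = 100 m², leaving 200.
Highest rent per m² first: Tenant X 23 > Tenant Y 20 > Tenant G 18 > Tenant L 17 > Tenant T 13 > Tenant S 12 > Tenant H 2.
Tenant X: +50 to 80 (cap) ; 150 left.
Tenant Y: +150 (room for 160) → 150. Pool exhausted.

150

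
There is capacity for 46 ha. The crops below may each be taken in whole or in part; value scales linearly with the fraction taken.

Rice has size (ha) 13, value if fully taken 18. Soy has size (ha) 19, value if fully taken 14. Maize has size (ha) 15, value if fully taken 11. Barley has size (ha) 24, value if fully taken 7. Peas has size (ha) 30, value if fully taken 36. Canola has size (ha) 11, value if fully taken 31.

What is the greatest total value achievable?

Rank by value-to-size ratio: Canola 31/11≈2.82, Rice 18/13≈1.38, Peas 36/30≈1.2, Soy 14/19≈0.737, Maize 11/15≈0.733, Barley 7/24≈0.292.
Take all of Canola (11 ha, value 31) ; 35 ha left.
Take all of Rice (13 ha, value 18) ; 22 ha left.
Only 22 ha remain; take 22/30 of Peas for value 36×22/30 = 26.4.
Total value = 75.4.

75.4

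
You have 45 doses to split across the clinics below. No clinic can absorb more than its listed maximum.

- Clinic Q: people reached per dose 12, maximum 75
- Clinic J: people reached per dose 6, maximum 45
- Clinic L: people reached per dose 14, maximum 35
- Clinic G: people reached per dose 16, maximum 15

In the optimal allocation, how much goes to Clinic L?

30

Order the clinics by people reached per dose: Clinic G 16 > Clinic L 14 > Clinic Q 12 > Clinic J 6.
Clinic G takes 15 to reach its cap of 15 ; 30 left.
Clinic L: +30 (room for 35) → 30. Pool exhausted.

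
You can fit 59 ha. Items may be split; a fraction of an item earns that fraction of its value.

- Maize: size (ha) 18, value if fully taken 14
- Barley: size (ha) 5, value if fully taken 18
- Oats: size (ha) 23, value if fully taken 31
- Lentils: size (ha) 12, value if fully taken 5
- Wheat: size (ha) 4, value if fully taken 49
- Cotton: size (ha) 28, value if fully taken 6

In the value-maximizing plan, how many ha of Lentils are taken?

9

Best value per unit of size first: Wheat 49/4≈12.2, Barley 18/5≈3.6, Oats 31/23≈1.35, Maize 14/18≈0.778, Lentils 5/12≈0.417, Cotton 6/28≈0.214.
Take all of Wheat (4 ha, value 49) — 55 ha left.
Take all of Barley (5 ha, value 18) — 50 ha left.
Take all of Oats (23 ha, value 31) — 27 ha left.
All 18 ha of Maize fit (value 14) — 9 remain.
9 ha left: a 9/12 share of Lentils gives 5×9/12 = 3.75.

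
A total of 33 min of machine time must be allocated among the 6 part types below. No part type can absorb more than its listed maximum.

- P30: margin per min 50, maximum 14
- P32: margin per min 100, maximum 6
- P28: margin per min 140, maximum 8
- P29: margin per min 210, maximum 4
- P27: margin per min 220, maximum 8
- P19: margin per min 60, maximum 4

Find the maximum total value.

Order the part types by margin per min: P27 220 > P29 210 > P28 140 > P32 100 > P19 60 > P30 50.
P27 takes 8 to reach its cap of 8 — 25 left.
P29 takes 4 to reach its cap of 4 — 21 left.
Give P28 8 to hit its cap of 8 — 13 left.
P32 takes 6 to reach its cap of 6 — 7 left.
P19 takes 4 to reach its cap of 4 — 3 left.
P30 has room for 14 but only 3 remain, so it gets 3.
Total = 50×3 + 100×6 + 140×8 + 210×4 + 220×8 + 60×4 = 4710.

4710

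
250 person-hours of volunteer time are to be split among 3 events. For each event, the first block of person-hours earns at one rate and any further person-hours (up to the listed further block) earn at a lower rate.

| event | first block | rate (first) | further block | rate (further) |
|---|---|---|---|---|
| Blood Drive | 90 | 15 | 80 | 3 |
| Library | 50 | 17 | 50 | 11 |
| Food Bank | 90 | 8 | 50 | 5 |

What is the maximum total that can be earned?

3230

Order all 6 blocks by rate: Library/tier1 17 > Blood Drive/tier1 15 > Library/tier2 11 > Food Bank/tier1 8 > Food Bank/tier2 5 > Blood Drive/tier2 3.
Library tier1 at 17: fill all 50 — 200 left.
Fill Blood Drive tier1 block (90 at 15) — 110 left.
Library tier2 at 11: fill all 50 — 60 left.
Food Bank tier1 at 8: only 60 left, fill 60.
Total = 17×50 + 15×90 + 11×50 + 8×60 = 3230.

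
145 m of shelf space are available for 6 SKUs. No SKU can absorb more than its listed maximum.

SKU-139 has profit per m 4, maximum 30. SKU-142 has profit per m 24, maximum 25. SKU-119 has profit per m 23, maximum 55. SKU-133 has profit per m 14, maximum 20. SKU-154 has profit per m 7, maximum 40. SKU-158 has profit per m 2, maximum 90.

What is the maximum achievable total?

Rank by profit per m: SKU-142 24 > SKU-119 23 > SKU-133 14 > SKU-154 7 > SKU-139 4 > SKU-158 2.
SKU-142: +25 to 25 (cap) ; 120 left.
Give SKU-119 55 to hit its cap of 55 ; 65 left.
Give SKU-133 20 to hit its cap of 20 ; 45 left.
SKU-154 takes 40 to reach its cap of 40 ; 5 left.
Only 5 left; SKU-139 takes them to reach 5.
Total = 4×5 + 24×25 + 23×55 + 14×20 + 7×40 = 2445.

2445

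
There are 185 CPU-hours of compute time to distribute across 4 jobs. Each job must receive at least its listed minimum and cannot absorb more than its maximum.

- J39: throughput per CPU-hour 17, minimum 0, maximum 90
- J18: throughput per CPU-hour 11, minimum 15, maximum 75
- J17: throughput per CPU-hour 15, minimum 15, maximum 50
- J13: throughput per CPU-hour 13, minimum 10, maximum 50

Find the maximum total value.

2835

Meeting every minimum uses 0+15+15+10 = 40 CPU-hours, leaving 145.
Order the jobs by throughput per CPU-hour: J39 17 > J17 15 > J13 13 > J18 11.
Give J39 90 more to hit its cap of 90 ; 55 left.
J17 takes 35 more to reach its cap of 50 ; 20 left.
J13 has room for 40 more but only 20 remain, so it gets 30.
Total = 17×90 + 11×15 + 15×50 + 13×30 = 2835.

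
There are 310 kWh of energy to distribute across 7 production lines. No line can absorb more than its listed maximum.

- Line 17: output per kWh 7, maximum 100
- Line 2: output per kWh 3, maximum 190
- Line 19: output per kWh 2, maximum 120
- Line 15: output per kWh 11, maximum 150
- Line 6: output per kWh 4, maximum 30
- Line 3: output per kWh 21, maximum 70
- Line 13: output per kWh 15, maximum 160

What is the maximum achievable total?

Highest output per kWh first: Line 3 21 > Line 13 15 > Line 15 11 > Line 17 7 > Line 6 4 > Line 2 3 > Line 19 2.
Give Line 3 70 to hit its cap of 70 — 240 left.
Give Line 13 160 to hit its cap of 160 — 80 left.
Only 80 left; Line 15 takes them to reach 80.
Total = 11×80 + 21×70 + 15×160 = 4750.

4750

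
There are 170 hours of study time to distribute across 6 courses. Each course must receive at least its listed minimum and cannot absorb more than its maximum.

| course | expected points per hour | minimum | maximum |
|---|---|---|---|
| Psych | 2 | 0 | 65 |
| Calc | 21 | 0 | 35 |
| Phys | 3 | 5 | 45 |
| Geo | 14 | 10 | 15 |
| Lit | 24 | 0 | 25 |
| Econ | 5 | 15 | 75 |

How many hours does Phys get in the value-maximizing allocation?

Meeting every minimum uses 0+0+5+10+0+15 = 30 hours, leaving 140.
Highest expected points per hour first: Lit 24 > Calc 21 > Geo 14 > Econ 5 > Phys 3 > Psych 2.
Lit: +25 to 25 (cap) — 115 left.
Calc: +35 to 35 (cap) — 80 left.
Geo: +5 to 15 (cap) — 75 left.
Econ takes 60 more to reach its cap of 75 — 15 left.
Phys: +15 (room for 40) → 20. Pool exhausted.

20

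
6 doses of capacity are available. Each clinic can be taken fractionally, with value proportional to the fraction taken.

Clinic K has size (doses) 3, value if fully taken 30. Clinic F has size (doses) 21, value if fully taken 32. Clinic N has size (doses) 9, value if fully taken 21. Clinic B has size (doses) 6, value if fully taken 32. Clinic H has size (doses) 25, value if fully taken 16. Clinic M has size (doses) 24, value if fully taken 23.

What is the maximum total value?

Sort by value density: Clinic K 30/3≈10, Clinic B 32/6≈5.33, Clinic N 21/9≈2.33, Clinic F 32/21≈1.52, Clinic M 23/24≈0.958, Clinic H 16/25≈0.64.
Take all of Clinic K (3 doses, value 30) → 3 doses left.
Only 3 doses remain; take 3/6 of Clinic B for value 32×3/6 = 16.
Total value = 46.

46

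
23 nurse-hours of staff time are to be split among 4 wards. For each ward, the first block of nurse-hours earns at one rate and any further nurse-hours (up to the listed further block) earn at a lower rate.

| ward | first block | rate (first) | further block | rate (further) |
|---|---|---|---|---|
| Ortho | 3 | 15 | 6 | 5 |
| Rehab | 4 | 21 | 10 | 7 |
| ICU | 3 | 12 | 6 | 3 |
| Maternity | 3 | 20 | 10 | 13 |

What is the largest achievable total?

355

Treat each block as its own option and order by rate: Rehab/first 21 > Maternity/first 20 > Ortho/first 15 > Maternity/second 13 > ICU/first 12 > Rehab/second 7 > Ortho/second 5 > ICU/second 3.
Fill Rehab first block (4 at 21) — 19 left.
Maternity first at 20: fill all 3 — 16 left.
Ortho first at 15: fill all 3 — 13 left.
Maternity second at 13: fill all 10 — 3 left.
ICU first at 12: fill all 3 — 0 left.
Total = 21×4 + 20×3 + 15×3 + 13×10 + 12×3 = 355.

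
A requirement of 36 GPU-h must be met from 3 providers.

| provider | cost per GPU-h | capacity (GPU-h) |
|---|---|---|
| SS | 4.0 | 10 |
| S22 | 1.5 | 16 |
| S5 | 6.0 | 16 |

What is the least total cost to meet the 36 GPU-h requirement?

Cheapest first:
S22 (1.5): use full 16 — 20 GPU-h to go.
Take 10 from SS at 4.0 — need 10 more.
S5 (6.0): take the remaining 10 — done.
Cost = 16×1.5 + 10×4.0 + 10×6.0 = 124.

124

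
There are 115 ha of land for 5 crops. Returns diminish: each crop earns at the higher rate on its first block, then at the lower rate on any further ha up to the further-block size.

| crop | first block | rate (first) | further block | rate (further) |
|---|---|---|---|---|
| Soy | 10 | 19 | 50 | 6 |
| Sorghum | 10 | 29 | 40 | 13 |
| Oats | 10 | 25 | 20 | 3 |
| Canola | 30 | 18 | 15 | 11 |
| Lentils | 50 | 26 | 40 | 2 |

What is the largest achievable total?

2635

Order all 10 blocks by rate: Sorghum/T1 29 > Lentils/T1 26 > Oats/T1 25 > Soy/T1 19 > Canola/T1 18 > Sorghum/T2 13 > Canola/T2 11 > Soy/T2 6 > Oats/T2 3 > Lentils/T2 2.
Fill Sorghum T1 block (10 at 29) → 105 left.
Fill Lentils T1 block (50 at 26) → 55 left.
Oats T1 at 25: fill all 10 → 45 left.
Soy T1 at 19: fill all 10 → 35 left.
Fill Canola T1 block (30 at 18) → 5 left.
Sorghum T2 at 13: only 5 left, fill 5.
Total = 29×10 + 26×50 + 25×10 + 19×10 + 18×30 + 13×5 = 2635.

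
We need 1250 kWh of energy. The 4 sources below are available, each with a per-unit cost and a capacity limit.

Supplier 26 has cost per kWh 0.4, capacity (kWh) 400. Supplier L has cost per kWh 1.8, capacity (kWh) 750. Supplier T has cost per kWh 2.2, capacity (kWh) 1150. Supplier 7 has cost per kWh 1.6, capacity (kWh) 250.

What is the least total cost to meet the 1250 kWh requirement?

1640

Use sources in increasing cost order.
Supplier 26 at 0.4: take all 400 kWh ; 850 still needed.
Supplier 7 (1.6): use full 250 ; 600 kWh to go.
Supplier L (1.8): take the remaining 600 ; done.
Supplier T: unused.
Cost = 400×0.4 + 250×1.6 + 600×1.8 = 1640.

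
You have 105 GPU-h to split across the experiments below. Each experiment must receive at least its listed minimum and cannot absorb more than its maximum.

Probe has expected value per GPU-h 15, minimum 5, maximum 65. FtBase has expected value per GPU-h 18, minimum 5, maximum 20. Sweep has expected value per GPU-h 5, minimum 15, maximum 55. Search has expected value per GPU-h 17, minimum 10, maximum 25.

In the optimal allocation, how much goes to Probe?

Meeting every minimum uses 5+5+15+10 = 35 GPU-h, leaving 70.
Order the experiments by expected value per GPU-h: FtBase 18 > Search 17 > Probe 15 > Sweep 5.
FtBase takes 15 more to reach its cap of 20 → 55 left.
Give Search 15 more to hit its cap of 25 → 40 left.
Only 40 left; Probe takes them to reach 45.

45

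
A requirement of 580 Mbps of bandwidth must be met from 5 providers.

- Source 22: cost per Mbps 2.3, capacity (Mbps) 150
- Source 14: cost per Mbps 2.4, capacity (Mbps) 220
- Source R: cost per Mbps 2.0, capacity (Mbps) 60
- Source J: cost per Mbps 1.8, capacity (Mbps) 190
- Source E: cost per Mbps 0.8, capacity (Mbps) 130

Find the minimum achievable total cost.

Fill from the cheapest provider first.
Source E at 0.8: take all 130 Mbps ; 450 still needed.
Source J (1.8): use full 190 ; 260 Mbps to go.
Source R at 2.0: take all 60 Mbps ; 200 still needed.
Source 22 at 2.3: take all 150 Mbps ; 50 still needed.
Source 14 at 2.4: take 50 of its 220 ; requirement met.
Cost = 130×0.8 + 190×1.8 + 60×2.0 + 150×2.3 + 50×2.4 = 1031.

1031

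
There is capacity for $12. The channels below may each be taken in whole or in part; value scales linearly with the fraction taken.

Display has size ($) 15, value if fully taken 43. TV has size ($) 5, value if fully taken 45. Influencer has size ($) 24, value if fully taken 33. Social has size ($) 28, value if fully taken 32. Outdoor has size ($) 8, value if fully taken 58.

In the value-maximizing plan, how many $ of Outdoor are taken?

7

Sort by value density: TV 45/5≈9, Outdoor 58/8≈7.25, Display 43/15≈2.87, Influencer 33/24≈1.38, Social 32/28≈1.14.
Take all of TV (5 $, value 45) ; 7 $ left.
Only 7 $ remain; take 7/8 of Outdoor for value 58×7/8 = 50.75.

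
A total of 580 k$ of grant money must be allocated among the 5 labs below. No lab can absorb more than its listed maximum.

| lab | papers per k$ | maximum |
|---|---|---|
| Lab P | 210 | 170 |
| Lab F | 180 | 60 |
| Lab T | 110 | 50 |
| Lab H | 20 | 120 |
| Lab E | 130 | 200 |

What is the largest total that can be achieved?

Highest papers per k$ first: Lab P 210 > Lab F 180 > Lab E 130 > Lab T 110 > Lab H 20.
Lab P: +170 to 170 (cap) → 410 left.
Lab F takes 60 to reach its cap of 60 → 350 left.
Lab E takes 200 to reach its cap of 200 → 150 left.
Give Lab T 50 to hit its cap of 50 → 100 left.
Lab H has room for 120 but only 100 remain, so it gets 100.
Total = 210×170 + 180×60 + 110×50 + 20×100 + 130×200 = 80000.

80000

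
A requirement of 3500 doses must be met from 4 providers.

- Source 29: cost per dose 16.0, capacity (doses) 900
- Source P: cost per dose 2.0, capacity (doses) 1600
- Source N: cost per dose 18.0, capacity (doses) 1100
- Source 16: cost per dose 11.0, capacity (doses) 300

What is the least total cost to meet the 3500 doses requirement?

Cheapest first:
Take 1600 from Source P at 2.0 → need 1900 more.
Source 16 at 11.0: take all 300 doses → 1600 still needed.
Source 29 at 16.0: take all 900 doses → 700 still needed.
Source N (18.0): take the remaining 700 → done.
Cost = 1600×2.0 + 300×11.0 + 900×16.0 + 700×18.0 = 33500.

33500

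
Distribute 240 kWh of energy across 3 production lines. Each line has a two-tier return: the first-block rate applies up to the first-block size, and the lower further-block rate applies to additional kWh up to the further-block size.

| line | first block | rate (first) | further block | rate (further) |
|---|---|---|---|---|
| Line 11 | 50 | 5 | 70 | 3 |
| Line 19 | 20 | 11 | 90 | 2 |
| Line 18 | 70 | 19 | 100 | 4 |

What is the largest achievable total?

2200

Rank every tier by rate: Line 18/first 19 > Line 19/first 11 > Line 11/first 5 > Line 18/second 4 > Line 11/second 3 > Line 19/second 2.
Fill Line 18 first block (70 at 19) ; 170 left.
Line 19 first at 11: fill all 20 ; 150 left.
Fill Line 11 first block (50 at 5) ; 100 left.
Line 18 second at 4: fill all 100 ; 0 left.
Total = 19×70 + 11×20 + 5×50 + 4×100 = 2200.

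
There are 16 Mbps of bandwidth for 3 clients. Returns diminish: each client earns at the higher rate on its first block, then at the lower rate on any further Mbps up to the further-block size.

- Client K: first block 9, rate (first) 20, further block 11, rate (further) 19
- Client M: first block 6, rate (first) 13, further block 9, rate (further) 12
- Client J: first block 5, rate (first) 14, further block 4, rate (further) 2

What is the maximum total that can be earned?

Treat each block as its own option and order by rate: Client K/tier1 20 > Client K/tier2 19 > Client J/tier1 14 > Client M/tier1 13 > Client M/tier2 12 > Client J/tier2 2.
Fill Client K tier1 block (9 at 20) ; 7 left.
7 remain; put them into Client K tier2 at 19.
Total = 20×9 + 19×7 = 313.

313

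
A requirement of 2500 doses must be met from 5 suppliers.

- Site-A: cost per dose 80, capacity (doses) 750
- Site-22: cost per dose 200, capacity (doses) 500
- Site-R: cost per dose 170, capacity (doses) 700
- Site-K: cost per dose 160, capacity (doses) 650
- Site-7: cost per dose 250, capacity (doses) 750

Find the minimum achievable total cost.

Fill from the cheapest supplier first.
Site-A (80): use full 750 — 1750 doses to go.
Site-K (160): use full 650 — 1100 doses to go.
Site-R at 170: take all 700 doses — 400 still needed.
Site-22 at 200: take 400 of its 500 — requirement met.
Site-7: unused.
Cost = 750×80 + 650×160 + 700×170 + 400×200 = 363000.

363000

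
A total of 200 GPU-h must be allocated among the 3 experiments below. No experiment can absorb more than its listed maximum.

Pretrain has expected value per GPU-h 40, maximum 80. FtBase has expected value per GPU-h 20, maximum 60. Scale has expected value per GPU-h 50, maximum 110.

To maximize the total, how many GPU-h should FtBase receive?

Rank by expected value per GPU-h: Scale 50 > Pretrain 40 > FtBase 20.
Scale takes 110 to reach its cap of 110 ; 90 left.
Give Pretrain 80 to hit its cap of 80 ; 10 left.
Only 10 left; FtBase takes them to reach 10.

10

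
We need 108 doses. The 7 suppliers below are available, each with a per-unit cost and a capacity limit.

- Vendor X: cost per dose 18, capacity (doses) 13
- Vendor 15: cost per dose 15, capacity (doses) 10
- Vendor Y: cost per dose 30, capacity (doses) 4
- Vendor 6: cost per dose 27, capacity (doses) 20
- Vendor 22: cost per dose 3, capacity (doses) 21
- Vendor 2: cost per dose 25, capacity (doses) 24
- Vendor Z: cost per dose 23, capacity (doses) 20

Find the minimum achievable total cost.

Fill from the cheapest supplier first.
Take 21 from Vendor 22 at 3 → need 87 more.
Vendor 15 (15): use full 10 → 77 doses to go.
Take 13 from Vendor X at 18 → need 64 more.
Take 20 from Vendor Z at 23 → need 44 more.
Vendor 2 (25): use full 24 → 20 doses to go.
Vendor 6 at 27: take all 20 doses → 0 still needed.
Vendor Y: unused.
Cost = 21×3 + 10×15 + 13×18 + 20×23 + 24×25 + 20×27 = 2047.

2047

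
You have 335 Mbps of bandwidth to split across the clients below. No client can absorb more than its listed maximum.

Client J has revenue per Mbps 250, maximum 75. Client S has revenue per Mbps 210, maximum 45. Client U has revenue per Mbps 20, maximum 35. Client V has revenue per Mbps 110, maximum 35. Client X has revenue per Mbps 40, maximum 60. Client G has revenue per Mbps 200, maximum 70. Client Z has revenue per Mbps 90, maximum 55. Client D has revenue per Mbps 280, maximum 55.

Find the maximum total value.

66400

Highest revenue per Mbps first: Client D 280 > Client J 250 > Client S 210 > Client G 200 > Client V 110 > Client Z 90 > Client X 40 > Client U 20.
Give Client D 55 to hit its cap of 55 → 280 left.
Client J: +75 to 75 (cap) → 205 left.
Give Client S 45 to hit its cap of 45 → 160 left.
Client G takes 70 to reach its cap of 70 → 90 left.
Client V: +35 to 35 (cap) → 55 left.
Give Client Z 55 to hit its cap of 55 → 0 left.
Total = 250×75 + 210×45 + 110×35 + 200×70 + 90×55 + 280×55 = 66400.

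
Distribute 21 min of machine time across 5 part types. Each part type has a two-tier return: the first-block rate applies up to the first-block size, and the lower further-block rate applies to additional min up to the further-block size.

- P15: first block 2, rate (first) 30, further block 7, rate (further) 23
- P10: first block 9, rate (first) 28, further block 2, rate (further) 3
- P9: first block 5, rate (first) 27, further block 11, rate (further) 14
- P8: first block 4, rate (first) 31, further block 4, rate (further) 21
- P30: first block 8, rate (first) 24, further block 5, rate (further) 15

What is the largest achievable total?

595

Order all 10 blocks by rate: P8/tier1 31 > P15/tier1 30 > P10/tier1 28 > P9/tier1 27 > P30/tier1 24 > P15/tier2 23 > P8/tier2 21 > P30/tier2 15 > P9/tier2 14 > P10/tier2 3.
Fill P8 tier1 block (4 at 31) → 17 left.
P15/tier1 (30): +2 → 15 left.
P10 tier1 at 28: fill all 9 → 6 left.
P9/tier1 (27): +5 → 1 left.
1 remain; put them into P30 tier1 at 24.
Total = 31×4 + 30×2 + 28×9 + 27×5 + 24×1 = 595.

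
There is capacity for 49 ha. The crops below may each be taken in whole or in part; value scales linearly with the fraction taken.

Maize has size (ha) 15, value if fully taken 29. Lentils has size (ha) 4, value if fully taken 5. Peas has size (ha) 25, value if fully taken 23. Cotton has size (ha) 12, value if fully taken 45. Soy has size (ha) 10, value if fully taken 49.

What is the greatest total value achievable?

135.36

Best value per unit of size first: Soy 49/10≈4.9, Cotton 45/12≈3.75, Maize 29/15≈1.93, Lentils 5/4≈1.25, Peas 23/25≈0.92.
All 10 ha of Soy fit (value 49) ; 39 remain.
Take all of Cotton (12 ha, value 45) ; 27 ha left.
Take all of Maize (15 ha, value 29) ; 12 ha left.
Take all of Lentils (4 ha, value 5) ; 8 ha left.
Fill the last 8 ha with part of Peas: 8/25 of it earns 7.36.
Total value = 135.36.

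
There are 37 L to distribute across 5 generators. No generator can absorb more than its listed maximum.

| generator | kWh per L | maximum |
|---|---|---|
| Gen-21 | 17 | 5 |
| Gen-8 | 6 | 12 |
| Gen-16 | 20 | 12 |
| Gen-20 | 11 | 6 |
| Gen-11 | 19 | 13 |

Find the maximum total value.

644

Order the generators by kWh per L: Gen-16 20 > Gen-11 19 > Gen-21 17 > Gen-20 11 > Gen-8 6.
Give Gen-16 12 to hit its cap of 12 ; 25 left.
Gen-11 takes 13 to reach its cap of 13 ; 12 left.
Give Gen-21 5 to hit its cap of 5 ; 7 left.
Gen-20 takes 6 to reach its cap of 6 ; 1 left.
Gen-8: +1 (room for 12) → 1. Pool exhausted.
Total = 17×5 + 6×1 + 20×12 + 11×6 + 19×13 = 644.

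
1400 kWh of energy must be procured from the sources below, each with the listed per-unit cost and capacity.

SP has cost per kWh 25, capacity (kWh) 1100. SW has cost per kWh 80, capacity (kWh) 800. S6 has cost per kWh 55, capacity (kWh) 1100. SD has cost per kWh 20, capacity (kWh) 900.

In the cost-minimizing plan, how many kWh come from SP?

500

Fill from the cheapest source first.
SD (20): use full 900 — 500 kWh to go.
SP (25): take the remaining 500 — done.
S6, SW: unused.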